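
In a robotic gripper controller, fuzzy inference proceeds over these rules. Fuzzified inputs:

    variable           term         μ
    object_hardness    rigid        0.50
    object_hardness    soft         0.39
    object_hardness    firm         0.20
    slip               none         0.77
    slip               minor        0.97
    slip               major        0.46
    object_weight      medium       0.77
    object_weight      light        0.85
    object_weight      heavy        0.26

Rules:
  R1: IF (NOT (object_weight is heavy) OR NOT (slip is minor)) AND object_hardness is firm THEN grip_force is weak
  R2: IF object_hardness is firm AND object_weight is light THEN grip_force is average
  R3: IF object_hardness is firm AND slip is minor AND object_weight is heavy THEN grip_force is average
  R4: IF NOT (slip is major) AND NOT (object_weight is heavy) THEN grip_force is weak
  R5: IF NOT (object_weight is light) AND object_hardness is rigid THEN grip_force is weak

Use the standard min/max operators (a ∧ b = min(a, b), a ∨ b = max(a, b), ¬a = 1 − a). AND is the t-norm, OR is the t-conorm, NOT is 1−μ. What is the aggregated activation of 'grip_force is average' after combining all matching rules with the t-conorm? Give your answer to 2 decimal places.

R1: (¬heavy=1−0.26=0.74 OR ¬minor=1−0.97=0.03) = 0.74; AND[min(a, b)] with firm=0.20 → w = 0.20
R2: firm=0.20, light=0.85; AND[min(a, b)] → w = 0.20
R3: firm=0.20, minor=0.97, heavy=0.26; AND[min(a, b)] → w = 0.20
R4: ¬major=1−0.46=0.54, ¬heavy=1−0.26=0.74; AND[min(a, b)] → w = 0.54
R5: ¬light=1−0.85=0.15, rigid=0.50; AND[min(a, b)] → w = 0.15
Rules with consequent 'average': {R2, R3} → strengths 0.20, 0.20
Aggregate via t-conorm [max(a, b)]: 0.20

0.20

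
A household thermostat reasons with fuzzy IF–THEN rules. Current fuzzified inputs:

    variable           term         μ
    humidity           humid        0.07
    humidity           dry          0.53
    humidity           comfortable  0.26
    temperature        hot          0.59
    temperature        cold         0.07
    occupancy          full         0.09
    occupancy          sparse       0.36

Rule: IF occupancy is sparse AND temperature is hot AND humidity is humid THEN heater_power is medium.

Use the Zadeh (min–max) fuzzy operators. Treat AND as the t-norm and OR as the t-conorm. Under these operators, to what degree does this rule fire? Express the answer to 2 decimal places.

firing strength: sparse=0.36, hot=0.59, humid=0.07; AND[min(a, b)] → w = 0.07

0.07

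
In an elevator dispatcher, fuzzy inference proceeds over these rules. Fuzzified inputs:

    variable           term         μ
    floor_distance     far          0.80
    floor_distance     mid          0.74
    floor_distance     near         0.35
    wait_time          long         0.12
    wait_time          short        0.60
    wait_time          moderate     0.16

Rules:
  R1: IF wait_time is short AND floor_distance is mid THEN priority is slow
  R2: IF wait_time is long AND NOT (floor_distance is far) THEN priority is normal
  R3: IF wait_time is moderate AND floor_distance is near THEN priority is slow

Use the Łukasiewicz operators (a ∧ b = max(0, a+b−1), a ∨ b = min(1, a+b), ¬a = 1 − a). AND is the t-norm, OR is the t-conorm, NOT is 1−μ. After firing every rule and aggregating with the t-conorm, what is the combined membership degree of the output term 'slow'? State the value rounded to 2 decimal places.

0.34

R1: short=0.60, mid=0.74; AND[max(0, a+b−1)] → w = 0.34
R2: long=0.12, ¬far=1−0.80=0.20; AND[max(0, a+b−1)] → w = 0.00
R3: moderate=0.16, near=0.35; AND[max(0, a+b−1)] → w = 0.00
Rules with consequent 'slow': {R1, R3} → strengths 0.34, 0.00
Aggregate via t-conorm [min(1, a+b)]: 0.34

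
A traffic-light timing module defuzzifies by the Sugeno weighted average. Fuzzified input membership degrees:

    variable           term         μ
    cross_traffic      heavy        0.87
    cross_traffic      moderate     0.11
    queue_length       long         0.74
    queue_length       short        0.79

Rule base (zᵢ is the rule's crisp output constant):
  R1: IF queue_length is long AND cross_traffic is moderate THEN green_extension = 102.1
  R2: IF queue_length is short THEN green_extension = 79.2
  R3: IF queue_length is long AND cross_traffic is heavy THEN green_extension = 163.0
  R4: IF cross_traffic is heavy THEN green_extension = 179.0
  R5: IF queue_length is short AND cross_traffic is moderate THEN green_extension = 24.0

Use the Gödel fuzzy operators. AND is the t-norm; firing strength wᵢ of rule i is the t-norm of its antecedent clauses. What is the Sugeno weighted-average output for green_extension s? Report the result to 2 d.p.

R1 (z=102.1): long=0.74, moderate=0.11; AND[min(a, b)] → w = 0.11
R2 (z=79.2): short=0.79 → w = 0.79
R3 (z=163.0): long=0.74, heavy=0.87; AND[min(a, b)] → w = 0.74
R4 (z=179.0): heavy=0.87 → w = 0.87
R5 (z=24.0): short=0.79, moderate=0.11; AND[min(a, b)] → w = 0.11
Weighted average = (0.11·102.1 + 0.79·79.2 + 0.74·163.0 + 0.87·179.0 + 0.11·24.0) / (0.11 + 0.79 + 0.74 + 0.87 + 0.11)
  = 352.7890 / 2.6200 = 134.65

134.65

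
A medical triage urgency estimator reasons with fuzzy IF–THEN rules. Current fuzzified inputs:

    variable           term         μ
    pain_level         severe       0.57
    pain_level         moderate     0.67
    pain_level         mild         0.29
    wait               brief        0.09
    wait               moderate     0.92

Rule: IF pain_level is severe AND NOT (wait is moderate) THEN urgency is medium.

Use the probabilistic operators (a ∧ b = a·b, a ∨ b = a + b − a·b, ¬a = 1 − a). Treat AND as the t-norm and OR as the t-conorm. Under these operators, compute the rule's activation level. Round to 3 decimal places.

firing strength: severe=0.57, ¬moderate=1−0.92=0.08; AND[a·b] → w = 0.0456

0.046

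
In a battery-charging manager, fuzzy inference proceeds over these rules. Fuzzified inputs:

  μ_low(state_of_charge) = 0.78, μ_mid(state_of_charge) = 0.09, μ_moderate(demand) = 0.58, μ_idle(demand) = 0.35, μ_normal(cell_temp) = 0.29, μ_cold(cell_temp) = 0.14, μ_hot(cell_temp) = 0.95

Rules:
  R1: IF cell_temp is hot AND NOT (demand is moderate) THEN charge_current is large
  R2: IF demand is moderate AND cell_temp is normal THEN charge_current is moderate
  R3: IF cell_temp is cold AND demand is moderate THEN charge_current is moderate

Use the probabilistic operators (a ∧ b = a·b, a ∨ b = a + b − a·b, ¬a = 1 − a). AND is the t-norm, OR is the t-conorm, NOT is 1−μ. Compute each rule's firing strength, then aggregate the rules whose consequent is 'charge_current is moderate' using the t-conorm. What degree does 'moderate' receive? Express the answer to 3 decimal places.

R1: hot=0.95, ¬moderate=1−0.58=0.42; AND[a·b] → w = 0.3990
R2: moderate=0.58, normal=0.29; AND[a·b] → w = 0.1682
R3: cold=0.14, moderate=0.58; AND[a·b] → w = 0.0812
Rules with consequent 'moderate': {R2, R3} → strengths 0.1682, 0.0812
Aggregate via t-conorm [a + b − a·b]: 0.2357

0.236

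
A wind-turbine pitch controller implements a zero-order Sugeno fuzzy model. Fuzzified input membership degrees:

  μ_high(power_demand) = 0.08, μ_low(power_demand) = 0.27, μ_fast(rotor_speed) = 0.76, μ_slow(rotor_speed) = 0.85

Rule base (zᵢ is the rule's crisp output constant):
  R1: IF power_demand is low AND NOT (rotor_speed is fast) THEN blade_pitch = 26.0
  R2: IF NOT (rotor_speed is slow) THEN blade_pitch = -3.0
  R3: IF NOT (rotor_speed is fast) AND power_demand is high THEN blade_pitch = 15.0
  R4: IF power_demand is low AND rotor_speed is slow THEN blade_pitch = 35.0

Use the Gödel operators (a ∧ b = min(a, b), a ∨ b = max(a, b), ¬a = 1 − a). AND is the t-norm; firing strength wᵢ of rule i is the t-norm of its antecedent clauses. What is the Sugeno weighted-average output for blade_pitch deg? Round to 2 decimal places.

22.22

R1 (z=26.0): low=0.27, ¬fast=1−0.76=0.24; AND[min(a, b)] → w = 0.24
R2 (z=-3.0): ¬slow=1−0.85=0.15 → w = 0.15
R3 (z=15.0): ¬fast=1−0.76=0.24, high=0.08; AND[min(a, b)] → w = 0.08
R4 (z=35.0): low=0.27, slow=0.85; AND[min(a, b)] → w = 0.27
Weighted average = (0.24·26.0 + 0.15·-3.0 + 0.08·15.0 + 0.27·35.0) / (0.24 + 0.15 + 0.08 + 0.27)
  = 16.4400 / 0.7400 = 22.22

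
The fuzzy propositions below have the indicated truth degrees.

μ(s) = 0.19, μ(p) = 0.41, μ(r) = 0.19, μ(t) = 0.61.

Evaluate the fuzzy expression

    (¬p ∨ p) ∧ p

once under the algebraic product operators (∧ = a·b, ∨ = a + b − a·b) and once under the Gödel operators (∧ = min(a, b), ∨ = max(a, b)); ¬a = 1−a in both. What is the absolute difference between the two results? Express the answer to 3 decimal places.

0.099

Under algebraic product:
  ¬p = 1 − 0.4100 = 0.5900
  ¬p ∨ p = a + b − a·b on (0.5900, 0.4100) = 0.7581
  (¬p ∨ p) ∧ p = a·b on (0.7581, 0.4100) = 0.3108
  → value = 0.3108
Under Gödel:
  ¬p = 1 − 0.41 = 0.59
  ¬p ∨ p = max(a, b) on (0.59, 0.41) = 0.59
  (¬p ∨ p) ∧ p = min(a, b) on (0.59, 0.41) = 0.41
  → value = 0.4100
|0.3108 − 0.4100| = 0.099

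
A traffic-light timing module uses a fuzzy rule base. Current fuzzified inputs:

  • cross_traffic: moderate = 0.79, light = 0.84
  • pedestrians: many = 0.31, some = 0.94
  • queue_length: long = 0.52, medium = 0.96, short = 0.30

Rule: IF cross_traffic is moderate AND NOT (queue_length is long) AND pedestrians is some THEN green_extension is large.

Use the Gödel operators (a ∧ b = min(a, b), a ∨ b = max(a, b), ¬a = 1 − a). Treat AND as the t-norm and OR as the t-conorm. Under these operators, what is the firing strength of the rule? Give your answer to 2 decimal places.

0.48

firing strength: moderate=0.79, ¬long=1−0.52=0.48, some=0.94; AND[min(a, b)] → w = 0.48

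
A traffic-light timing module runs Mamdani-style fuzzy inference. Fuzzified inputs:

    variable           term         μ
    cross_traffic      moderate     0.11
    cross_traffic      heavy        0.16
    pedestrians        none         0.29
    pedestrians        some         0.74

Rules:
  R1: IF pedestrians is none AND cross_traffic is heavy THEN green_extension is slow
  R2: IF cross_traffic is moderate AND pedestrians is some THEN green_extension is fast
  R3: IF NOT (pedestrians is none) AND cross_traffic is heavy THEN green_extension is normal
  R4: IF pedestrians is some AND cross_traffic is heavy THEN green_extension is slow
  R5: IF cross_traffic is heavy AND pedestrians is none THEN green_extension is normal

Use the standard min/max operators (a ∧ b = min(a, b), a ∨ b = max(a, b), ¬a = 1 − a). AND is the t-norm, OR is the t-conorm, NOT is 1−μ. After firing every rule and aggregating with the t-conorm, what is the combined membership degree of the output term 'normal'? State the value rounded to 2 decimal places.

R1: none=0.29, heavy=0.16; AND[min(a, b)] → w = 0.16
R2: moderate=0.11, some=0.74; AND[min(a, b)] → w = 0.11
R3: ¬none=1−0.29=0.71, heavy=0.16; AND[min(a, b)] → w = 0.16
R4: some=0.74, heavy=0.16; AND[min(a, b)] → w = 0.16
R5: heavy=0.16, none=0.29; AND[min(a, b)] → w = 0.16
Rules with consequent 'normal': {R3, R5} → strengths 0.16, 0.16
Aggregate via t-conorm [max(a, b)]: 0.16

0.16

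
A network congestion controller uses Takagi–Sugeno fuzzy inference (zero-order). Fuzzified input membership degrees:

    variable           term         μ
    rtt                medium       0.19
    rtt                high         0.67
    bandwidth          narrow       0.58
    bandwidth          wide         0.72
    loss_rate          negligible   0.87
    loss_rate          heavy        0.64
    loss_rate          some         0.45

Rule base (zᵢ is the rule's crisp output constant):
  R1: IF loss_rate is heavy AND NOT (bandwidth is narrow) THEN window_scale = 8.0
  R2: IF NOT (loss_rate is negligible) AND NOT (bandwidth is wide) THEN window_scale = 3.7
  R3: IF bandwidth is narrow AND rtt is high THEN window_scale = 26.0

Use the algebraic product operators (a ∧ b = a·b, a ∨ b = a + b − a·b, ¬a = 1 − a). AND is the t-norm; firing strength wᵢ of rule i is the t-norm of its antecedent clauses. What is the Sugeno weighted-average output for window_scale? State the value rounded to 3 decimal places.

R1 (z=8.0): heavy=0.64, ¬narrow=1−0.58=0.42; AND[a·b] → w = 0.2688
R2 (z=3.7): ¬negligible=1−0.87=0.13, ¬wide=1−0.72=0.28; AND[a·b] → w = 0.0364
R3 (z=26.0): narrow=0.58, high=0.67; AND[a·b] → w = 0.3886
Weighted average = (0.2688·8.0 + 0.0364·3.7 + 0.3886·26.0) / (0.2688 + 0.0364 + 0.3886)
  = 12.3887 / 0.6938 = 17.856

17.856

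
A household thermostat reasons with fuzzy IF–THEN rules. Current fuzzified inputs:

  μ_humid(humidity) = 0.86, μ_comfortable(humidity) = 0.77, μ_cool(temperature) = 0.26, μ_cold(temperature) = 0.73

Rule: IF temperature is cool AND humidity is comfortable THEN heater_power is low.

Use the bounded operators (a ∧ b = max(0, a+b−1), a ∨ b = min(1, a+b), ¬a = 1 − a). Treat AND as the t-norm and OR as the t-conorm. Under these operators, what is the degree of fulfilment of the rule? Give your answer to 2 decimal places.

0.03

firing strength: cool=0.26, comfortable=0.77; AND[max(0, a+b−1)] → w = 0.03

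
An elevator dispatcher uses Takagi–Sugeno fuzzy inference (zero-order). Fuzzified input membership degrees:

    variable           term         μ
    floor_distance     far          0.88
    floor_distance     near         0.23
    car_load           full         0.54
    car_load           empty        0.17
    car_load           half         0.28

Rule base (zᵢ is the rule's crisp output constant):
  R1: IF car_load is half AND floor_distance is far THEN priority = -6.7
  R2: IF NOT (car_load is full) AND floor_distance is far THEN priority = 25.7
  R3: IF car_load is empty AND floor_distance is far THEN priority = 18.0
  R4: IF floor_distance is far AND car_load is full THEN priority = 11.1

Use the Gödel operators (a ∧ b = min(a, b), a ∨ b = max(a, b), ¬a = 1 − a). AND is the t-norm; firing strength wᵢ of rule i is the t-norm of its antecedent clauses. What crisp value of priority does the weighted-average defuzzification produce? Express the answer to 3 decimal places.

13.103

R1 (z=-6.7): half=0.28, far=0.88; AND[min(a, b)] → w = 0.28
R2 (z=25.7): ¬full=1−0.54=0.46, far=0.88; AND[min(a, b)] → w = 0.46
R3 (z=18.0): empty=0.17, far=0.88; AND[min(a, b)] → w = 0.17
R4 (z=11.1): far=0.88, full=0.54; AND[min(a, b)] → w = 0.54
Weighted average = (0.28·-6.7 + 0.46·25.7 + 0.17·18.0 + 0.54·11.1) / (0.28 + 0.46 + 0.17 + 0.54)
  = 19.0000 / 1.4500 = 13.103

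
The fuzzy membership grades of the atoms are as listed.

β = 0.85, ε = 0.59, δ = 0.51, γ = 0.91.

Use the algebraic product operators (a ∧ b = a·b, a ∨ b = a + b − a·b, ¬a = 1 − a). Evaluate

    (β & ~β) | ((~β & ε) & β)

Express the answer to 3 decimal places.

0.193

~β = 1 − 0.8500 = 0.1500
β & ~β = a·b on (0.8500, 0.1500) = 0.1275
~β = 1 − 0.8500 = 0.1500
~β & ε = a·b on (0.1500, 0.5900) = 0.0885
(~β & ε) & β = a·b on (0.0885, 0.8500) = 0.0752
(β & ~β) | ((~β & ε) & β) = a + b − a·b on (0.1275, 0.0752) = 0.1931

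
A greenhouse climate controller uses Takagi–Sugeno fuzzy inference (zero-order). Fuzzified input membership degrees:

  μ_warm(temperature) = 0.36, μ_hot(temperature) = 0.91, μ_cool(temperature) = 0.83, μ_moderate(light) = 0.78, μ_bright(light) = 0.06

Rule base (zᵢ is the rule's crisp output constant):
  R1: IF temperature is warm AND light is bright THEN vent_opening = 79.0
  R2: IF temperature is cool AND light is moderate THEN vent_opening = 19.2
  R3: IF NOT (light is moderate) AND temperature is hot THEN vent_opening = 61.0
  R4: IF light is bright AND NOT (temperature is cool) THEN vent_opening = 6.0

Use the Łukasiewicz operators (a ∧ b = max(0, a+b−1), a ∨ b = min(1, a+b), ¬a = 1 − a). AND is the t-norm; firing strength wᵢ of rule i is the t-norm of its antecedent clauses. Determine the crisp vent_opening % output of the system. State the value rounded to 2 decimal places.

R1 (z=79.0): warm=0.36, bright=0.06; AND[max(0, a+b−1)] → w = 0.00
R2 (z=19.2): cool=0.83, moderate=0.78; AND[max(0, a+b−1)] → w = 0.61
R3 (z=61.0): ¬moderate=1−0.78=0.22, hot=0.91; AND[max(0, a+b−1)] → w = 0.13
R4 (z=6.0): bright=0.06, ¬cool=1−0.83=0.17; AND[max(0, a+b−1)] → w = 0.00
Weighted average = (0.00·79.0 + 0.61·19.2 + 0.13·61.0 + 0.00·6.0) / (0.00 + 0.61 + 0.13 + 0.00)
  = 19.6420 / 0.7400 = 26.54

26.54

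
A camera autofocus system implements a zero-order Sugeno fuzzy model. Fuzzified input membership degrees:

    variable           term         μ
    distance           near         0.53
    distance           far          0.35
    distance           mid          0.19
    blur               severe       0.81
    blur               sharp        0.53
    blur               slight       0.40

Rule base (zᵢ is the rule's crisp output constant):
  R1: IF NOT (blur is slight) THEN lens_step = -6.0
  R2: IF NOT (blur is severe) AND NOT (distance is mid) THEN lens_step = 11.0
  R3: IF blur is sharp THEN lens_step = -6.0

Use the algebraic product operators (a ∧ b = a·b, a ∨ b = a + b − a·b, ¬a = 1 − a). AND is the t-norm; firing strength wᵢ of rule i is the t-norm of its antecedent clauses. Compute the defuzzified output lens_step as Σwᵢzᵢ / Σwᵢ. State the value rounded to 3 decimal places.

R1 (z=-6.0): ¬slight=1−0.40=0.60 → w = 0.6000
R2 (z=11.0): ¬severe=1−0.81=0.19, ¬mid=1−0.19=0.81; AND[a·b] → w = 0.1539
R3 (z=-6.0): sharp=0.53 → w = 0.5300
Weighted average = (0.6000·-6.0 + 0.1539·11.0 + 0.5300·-6.0) / (0.6000 + 0.1539 + 0.5300)
  = -5.0871 / 1.2839 = -3.962

-3.962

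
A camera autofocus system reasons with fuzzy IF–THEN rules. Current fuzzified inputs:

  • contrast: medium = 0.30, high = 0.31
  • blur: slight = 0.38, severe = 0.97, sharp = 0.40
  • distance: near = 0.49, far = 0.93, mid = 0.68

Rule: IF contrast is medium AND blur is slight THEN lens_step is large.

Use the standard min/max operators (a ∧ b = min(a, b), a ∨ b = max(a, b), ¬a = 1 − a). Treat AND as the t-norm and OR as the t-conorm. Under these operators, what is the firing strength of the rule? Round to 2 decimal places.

0.30

firing strength: medium=0.30, slight=0.38; AND[min(a, b)] → w = 0.30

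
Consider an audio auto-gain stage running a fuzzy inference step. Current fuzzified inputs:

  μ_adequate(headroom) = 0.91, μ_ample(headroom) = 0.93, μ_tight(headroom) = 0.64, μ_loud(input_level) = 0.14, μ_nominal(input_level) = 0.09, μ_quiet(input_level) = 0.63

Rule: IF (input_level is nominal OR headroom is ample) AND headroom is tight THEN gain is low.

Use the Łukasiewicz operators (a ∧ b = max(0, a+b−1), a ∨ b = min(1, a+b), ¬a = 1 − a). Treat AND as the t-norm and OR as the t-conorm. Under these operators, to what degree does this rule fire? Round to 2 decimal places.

0.64

firing strength: (nominal=0.09 OR ample=0.93) = 1.00; AND[max(0, a+b−1)] with tight=0.64 → w = 0.64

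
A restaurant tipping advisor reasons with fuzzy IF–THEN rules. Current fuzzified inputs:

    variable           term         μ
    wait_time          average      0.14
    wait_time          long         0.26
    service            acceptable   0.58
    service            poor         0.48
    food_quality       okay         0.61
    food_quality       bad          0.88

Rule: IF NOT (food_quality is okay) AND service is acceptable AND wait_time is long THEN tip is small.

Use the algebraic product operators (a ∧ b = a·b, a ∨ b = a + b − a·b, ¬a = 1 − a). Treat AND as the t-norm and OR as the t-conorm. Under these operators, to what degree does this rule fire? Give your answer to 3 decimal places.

0.059

firing strength: ¬okay=1−0.61=0.39, acceptable=0.58, long=0.26; AND[a·b] → w = 0.0588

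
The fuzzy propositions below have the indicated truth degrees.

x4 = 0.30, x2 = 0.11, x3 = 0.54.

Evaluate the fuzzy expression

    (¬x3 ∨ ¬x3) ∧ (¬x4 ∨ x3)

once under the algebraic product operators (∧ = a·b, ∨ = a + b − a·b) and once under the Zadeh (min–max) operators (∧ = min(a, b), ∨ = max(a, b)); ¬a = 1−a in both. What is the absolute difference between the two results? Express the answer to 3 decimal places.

Under algebraic product:
  ¬x3 = 1 − 0.5400 = 0.4600
  ¬x3 = 1 − 0.5400 = 0.4600
  ¬x3 ∨ ¬x3 = a + b − a·b on (0.4600, 0.4600) = 0.7084
  ¬x4 = 1 − 0.3000 = 0.7000
  ¬x4 ∨ x3 = a + b − a·b on (0.7000, 0.5400) = 0.8620
  (¬x3 ∨ ¬x3) ∧ (¬x4 ∨ x3) = a·b on (0.7084, 0.8620) = 0.6106
  → value = 0.6106
Under Zadeh (min–max):
  ¬x3 = 1 − 0.54 = 0.46
  ¬x3 = 1 − 0.54 = 0.46
  ¬x3 ∨ ¬x3 = max(a, b) on (0.46, 0.46) = 0.46
  ¬x4 = 1 − 0.30 = 0.70
  ¬x4 ∨ x3 = max(a, b) on (0.70, 0.54) = 0.70
  (¬x3 ∨ ¬x3) ∧ (¬x4 ∨ x3) = min(a, b) on (0.46, 0.70) = 0.46
  → value = 0.4600
|0.6106 − 0.4600| = 0.151

0.151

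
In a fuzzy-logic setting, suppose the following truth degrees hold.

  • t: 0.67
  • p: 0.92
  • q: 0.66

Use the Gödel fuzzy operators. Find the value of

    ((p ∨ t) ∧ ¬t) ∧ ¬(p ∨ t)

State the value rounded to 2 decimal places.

0.08

p ∨ t = max(a, b) on (0.92, 0.67) = 0.92
¬t = 1 − 0.67 = 0.33
(p ∨ t) ∧ ¬t = min(a, b) on (0.92, 0.33) = 0.33
p ∨ t = max(a, b) on (0.92, 0.67) = 0.92
¬(p ∨ t) = 1 − 0.92 = 0.08
((p ∨ t) ∧ ¬t) ∧ ¬(p ∨ t) = min(a, b) on (0.33, 0.08) = 0.08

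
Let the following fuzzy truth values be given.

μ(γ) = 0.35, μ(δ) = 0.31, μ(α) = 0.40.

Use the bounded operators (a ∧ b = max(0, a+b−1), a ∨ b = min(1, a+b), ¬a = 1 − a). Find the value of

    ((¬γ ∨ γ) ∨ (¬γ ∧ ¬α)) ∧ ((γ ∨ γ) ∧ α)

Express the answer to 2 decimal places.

0.10

¬γ = 1 − 0.35 = 0.65
¬γ ∨ γ = min(1, a+b) on (0.65, 0.35) = 1.00
¬γ = 1 − 0.35 = 0.65
¬α = 1 − 0.40 = 0.60
¬γ ∧ ¬α = max(0, a+b−1) on (0.65, 0.60) = 0.25
(¬γ ∨ γ) ∨ (¬γ ∧ ¬α) = min(1, a+b) on (1.00, 0.25) = 1.00
γ ∨ γ = min(1, a+b) on (0.35, 0.35) = 0.70
(γ ∨ γ) ∧ α = max(0, a+b−1) on (0.70, 0.40) = 0.10
((¬γ ∨ γ) ∨ (¬γ ∧ ¬α)) ∧ ((γ ∨ γ) ∧ α) = max(0, a+b−1) on (1.00, 0.10) = 0.10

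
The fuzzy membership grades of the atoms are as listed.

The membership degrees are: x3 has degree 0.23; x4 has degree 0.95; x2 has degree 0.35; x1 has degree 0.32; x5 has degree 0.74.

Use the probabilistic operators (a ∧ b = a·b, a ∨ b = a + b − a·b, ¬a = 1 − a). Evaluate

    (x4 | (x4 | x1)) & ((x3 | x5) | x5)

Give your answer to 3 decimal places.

0.946

x4 | x1 = a + b − a·b on (0.9500, 0.3200) = 0.9660
x4 | (x4 | x1) = a + b − a·b on (0.9500, 0.9660) = 0.9983
x3 | x5 = a + b − a·b on (0.2300, 0.7400) = 0.7998
(x3 | x5) | x5 = a + b − a·b on (0.7998, 0.7400) = 0.9479
(x4 | (x4 | x1)) & ((x3 | x5) | x5) = a·b on (0.9983, 0.9479) = 0.9463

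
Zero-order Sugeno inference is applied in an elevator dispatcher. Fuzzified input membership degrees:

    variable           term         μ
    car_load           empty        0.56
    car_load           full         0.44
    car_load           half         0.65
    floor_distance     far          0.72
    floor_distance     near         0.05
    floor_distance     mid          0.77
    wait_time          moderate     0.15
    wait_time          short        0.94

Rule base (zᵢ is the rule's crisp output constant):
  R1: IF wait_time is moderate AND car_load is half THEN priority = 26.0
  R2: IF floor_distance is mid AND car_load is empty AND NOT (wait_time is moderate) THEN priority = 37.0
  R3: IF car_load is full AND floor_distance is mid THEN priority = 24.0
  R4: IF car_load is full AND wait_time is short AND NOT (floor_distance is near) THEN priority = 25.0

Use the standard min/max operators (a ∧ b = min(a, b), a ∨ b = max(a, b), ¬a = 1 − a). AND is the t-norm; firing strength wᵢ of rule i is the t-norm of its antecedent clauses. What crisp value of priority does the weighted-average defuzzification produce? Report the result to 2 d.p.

R1 (z=26.0): moderate=0.15, half=0.65; AND[min(a, b)] → w = 0.15
R2 (z=37.0): mid=0.77, empty=0.56, ¬moderate=1−0.15=0.85; AND[min(a, b)] → w = 0.56
R3 (z=24.0): full=0.44, mid=0.77; AND[min(a, b)] → w = 0.44
R4 (z=25.0): full=0.44, short=0.94, ¬near=1−0.05=0.95; AND[min(a, b)] → w = 0.44
Weighted average = (0.15·26.0 + 0.56·37.0 + 0.44·24.0 + 0.44·25.0) / (0.15 + 0.56 + 0.44 + 0.44)
  = 46.1800 / 1.5900 = 29.04

29.04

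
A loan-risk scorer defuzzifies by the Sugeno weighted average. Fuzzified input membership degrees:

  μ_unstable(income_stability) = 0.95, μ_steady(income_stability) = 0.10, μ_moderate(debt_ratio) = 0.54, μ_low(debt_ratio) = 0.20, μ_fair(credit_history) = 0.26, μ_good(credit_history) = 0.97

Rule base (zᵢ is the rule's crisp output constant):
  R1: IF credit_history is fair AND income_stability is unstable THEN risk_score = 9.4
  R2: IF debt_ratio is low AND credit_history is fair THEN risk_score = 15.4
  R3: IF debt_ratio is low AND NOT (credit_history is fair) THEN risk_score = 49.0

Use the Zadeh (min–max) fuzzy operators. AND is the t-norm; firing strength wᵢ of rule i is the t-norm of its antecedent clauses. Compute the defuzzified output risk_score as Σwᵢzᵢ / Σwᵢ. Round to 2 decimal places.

23.22

R1 (z=9.4): fair=0.26, unstable=0.95; AND[min(a, b)] → w = 0.26
R2 (z=15.4): low=0.20, fair=0.26; AND[min(a, b)] → w = 0.20
R3 (z=49.0): low=0.20, ¬fair=1−0.26=0.74; AND[min(a, b)] → w = 0.20
Weighted average = (0.26·9.4 + 0.20·15.4 + 0.20·49.0) / (0.26 + 0.20 + 0.20)
  = 15.3240 / 0.6600 = 23.22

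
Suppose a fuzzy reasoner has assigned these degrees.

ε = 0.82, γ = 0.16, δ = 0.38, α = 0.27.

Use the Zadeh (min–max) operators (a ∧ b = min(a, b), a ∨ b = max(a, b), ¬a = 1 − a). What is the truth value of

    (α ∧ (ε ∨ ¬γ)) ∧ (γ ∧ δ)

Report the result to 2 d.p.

0.16

¬γ = 1 − 0.16 = 0.84
ε ∨ ¬γ = max(a, b) on (0.82, 0.84) = 0.84
α ∧ (ε ∨ ¬γ) = min(a, b) on (0.27, 0.84) = 0.27
γ ∧ δ = min(a, b) on (0.16, 0.38) = 0.16
(α ∧ (ε ∨ ¬γ)) ∧ (γ ∧ δ) = min(a, b) on (0.27, 0.16) = 0.16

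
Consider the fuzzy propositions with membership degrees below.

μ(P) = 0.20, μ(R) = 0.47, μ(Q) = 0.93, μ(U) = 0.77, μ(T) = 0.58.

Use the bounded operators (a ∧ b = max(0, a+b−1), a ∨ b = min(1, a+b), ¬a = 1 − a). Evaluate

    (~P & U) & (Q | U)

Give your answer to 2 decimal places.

~P = 1 − 0.20 = 0.80
~P & U = max(0, a+b−1) on (0.80, 0.77) = 0.57
Q | U = min(1, a+b) on (0.93, 0.77) = 1.00
(~P & U) & (Q | U) = max(0, a+b−1) on (0.57, 1.00) = 0.57

0.57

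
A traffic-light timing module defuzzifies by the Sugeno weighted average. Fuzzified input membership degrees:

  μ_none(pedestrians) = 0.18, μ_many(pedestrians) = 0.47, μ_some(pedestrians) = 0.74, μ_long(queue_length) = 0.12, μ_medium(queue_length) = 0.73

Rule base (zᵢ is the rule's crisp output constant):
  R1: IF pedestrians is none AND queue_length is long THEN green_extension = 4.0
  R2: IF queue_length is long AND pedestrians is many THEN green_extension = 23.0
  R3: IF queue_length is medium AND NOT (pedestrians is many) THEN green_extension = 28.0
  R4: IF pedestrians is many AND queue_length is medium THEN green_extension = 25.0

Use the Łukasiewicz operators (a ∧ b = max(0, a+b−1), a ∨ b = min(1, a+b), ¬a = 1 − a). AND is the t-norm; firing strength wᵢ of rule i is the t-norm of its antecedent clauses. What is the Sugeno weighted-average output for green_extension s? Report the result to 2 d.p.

26.70

R1 (z=4.0): none=0.18, long=0.12; AND[max(0, a+b−1)] → w = 0.00
R2 (z=23.0): long=0.12, many=0.47; AND[max(0, a+b−1)] → w = 0.00
R3 (z=28.0): medium=0.73, ¬many=1−0.47=0.53; AND[max(0, a+b−1)] → w = 0.26
R4 (z=25.0): many=0.47, medium=0.73; AND[max(0, a+b−1)] → w = 0.20
Weighted average = (0.00·4.0 + 0.00·23.0 + 0.26·28.0 + 0.20·25.0) / (0.00 + 0.00 + 0.26 + 0.20)
  = 12.2800 / 0.4600 = 26.70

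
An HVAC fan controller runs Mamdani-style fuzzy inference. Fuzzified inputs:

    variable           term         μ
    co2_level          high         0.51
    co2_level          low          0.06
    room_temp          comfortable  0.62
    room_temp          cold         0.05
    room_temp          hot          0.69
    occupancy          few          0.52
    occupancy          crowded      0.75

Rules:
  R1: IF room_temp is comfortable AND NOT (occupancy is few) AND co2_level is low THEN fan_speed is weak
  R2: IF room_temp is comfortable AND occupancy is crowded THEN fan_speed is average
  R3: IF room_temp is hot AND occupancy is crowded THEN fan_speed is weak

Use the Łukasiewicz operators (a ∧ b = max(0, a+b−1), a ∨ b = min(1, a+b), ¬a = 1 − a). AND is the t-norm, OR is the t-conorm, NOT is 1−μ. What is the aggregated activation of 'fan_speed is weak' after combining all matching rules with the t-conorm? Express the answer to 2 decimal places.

R1: comfortable=0.62, ¬few=1−0.52=0.48, low=0.06; AND[max(0, a+b−1)] → w = 0.00
R2: comfortable=0.62, crowded=0.75; AND[max(0, a+b−1)] → w = 0.37
R3: hot=0.69, crowded=0.75; AND[max(0, a+b−1)] → w = 0.44
Rules with consequent 'weak': {R1, R3} → strengths 0.00, 0.44
Aggregate via t-conorm [min(1, a+b)]: 0.44

0.44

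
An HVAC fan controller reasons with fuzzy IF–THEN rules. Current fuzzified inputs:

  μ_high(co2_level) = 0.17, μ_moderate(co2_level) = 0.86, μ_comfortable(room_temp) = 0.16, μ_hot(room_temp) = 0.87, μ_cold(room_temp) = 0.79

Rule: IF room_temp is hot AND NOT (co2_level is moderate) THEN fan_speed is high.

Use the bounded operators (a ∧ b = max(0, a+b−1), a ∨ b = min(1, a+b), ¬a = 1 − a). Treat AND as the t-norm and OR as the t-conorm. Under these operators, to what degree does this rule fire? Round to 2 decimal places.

firing strength: hot=0.87, ¬moderate=1−0.86=0.14; AND[max(0, a+b−1)] → w = 0.01

0.01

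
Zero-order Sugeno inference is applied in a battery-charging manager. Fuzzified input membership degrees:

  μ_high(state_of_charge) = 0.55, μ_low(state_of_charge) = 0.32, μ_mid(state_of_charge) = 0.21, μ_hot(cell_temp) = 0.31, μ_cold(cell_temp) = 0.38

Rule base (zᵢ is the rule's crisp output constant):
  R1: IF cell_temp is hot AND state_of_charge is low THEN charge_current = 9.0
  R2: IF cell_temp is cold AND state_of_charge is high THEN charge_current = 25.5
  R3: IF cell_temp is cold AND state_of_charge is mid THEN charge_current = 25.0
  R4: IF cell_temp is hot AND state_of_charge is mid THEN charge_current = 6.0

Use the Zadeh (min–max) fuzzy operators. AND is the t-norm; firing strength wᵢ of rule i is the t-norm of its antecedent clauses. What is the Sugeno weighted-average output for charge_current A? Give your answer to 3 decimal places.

R1 (z=9.0): hot=0.31, low=0.32; AND[min(a, b)] → w = 0.31
R2 (z=25.5): cold=0.38, high=0.55; AND[min(a, b)] → w = 0.38
R3 (z=25.0): cold=0.38, mid=0.21; AND[min(a, b)] → w = 0.21
R4 (z=6.0): hot=0.31, mid=0.21; AND[min(a, b)] → w = 0.21
Weighted average = (0.31·9.0 + 0.38·25.5 + 0.21·25.0 + 0.21·6.0) / (0.31 + 0.38 + 0.21 + 0.21)
  = 18.9900 / 1.1100 = 17.108

17.108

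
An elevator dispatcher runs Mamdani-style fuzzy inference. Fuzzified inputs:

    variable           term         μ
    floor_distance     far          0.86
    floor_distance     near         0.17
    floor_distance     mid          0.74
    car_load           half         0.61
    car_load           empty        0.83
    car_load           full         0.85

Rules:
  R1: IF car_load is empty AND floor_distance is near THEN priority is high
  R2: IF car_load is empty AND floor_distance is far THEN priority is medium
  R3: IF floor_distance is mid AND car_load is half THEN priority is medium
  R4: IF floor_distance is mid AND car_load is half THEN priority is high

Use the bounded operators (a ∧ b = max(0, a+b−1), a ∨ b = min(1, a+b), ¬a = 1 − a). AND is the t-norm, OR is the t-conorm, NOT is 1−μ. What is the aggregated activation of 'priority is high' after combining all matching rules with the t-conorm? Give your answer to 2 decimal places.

0.35

R1: empty=0.83, near=0.17; AND[max(0, a+b−1)] → w = 0.00
R2: empty=0.83, far=0.86; AND[max(0, a+b−1)] → w = 0.69
R3: mid=0.74, half=0.61; AND[max(0, a+b−1)] → w = 0.35
R4: mid=0.74, half=0.61; AND[max(0, a+b−1)] → w = 0.35
Rules with consequent 'high': {R1, R4} → strengths 0.00, 0.35
Aggregate via t-conorm [min(1, a+b)]: 0.35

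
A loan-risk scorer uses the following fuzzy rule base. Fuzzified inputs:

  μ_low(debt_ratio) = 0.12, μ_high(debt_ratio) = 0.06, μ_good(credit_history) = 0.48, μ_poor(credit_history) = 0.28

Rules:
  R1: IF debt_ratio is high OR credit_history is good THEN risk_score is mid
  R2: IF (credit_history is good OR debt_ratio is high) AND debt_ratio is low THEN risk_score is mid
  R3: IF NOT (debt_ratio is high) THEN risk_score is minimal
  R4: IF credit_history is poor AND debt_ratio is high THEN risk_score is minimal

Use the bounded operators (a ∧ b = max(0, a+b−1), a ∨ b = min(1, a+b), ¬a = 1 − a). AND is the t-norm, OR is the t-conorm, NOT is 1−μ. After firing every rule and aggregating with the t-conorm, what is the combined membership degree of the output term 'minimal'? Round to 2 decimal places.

R1: high=0.06, good=0.48; OR[min(1, a+b)] → w = 0.54
R2: (good=0.48 OR high=0.06) = 0.54; AND[max(0, a+b−1)] with low=0.12 → w = 0.00
R3: ¬high=1−0.06=0.94 → w = 0.94
R4: poor=0.28, high=0.06; AND[max(0, a+b−1)] → w = 0.00
Rules with consequent 'minimal': {R3, R4} → strengths 0.94, 0.00
Aggregate via t-conorm [min(1, a+b)]: 0.94

0.94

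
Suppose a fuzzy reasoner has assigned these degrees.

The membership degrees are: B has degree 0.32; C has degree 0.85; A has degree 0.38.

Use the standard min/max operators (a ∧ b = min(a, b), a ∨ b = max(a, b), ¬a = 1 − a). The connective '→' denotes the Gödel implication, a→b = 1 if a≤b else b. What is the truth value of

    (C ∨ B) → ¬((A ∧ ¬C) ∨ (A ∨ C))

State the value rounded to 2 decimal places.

C ∨ B = max(a, b) on (0.85, 0.32) = 0.85
¬C = 1 − 0.85 = 0.15
A ∧ ¬C = min(a, b) on (0.38, 0.15) = 0.15
A ∨ C = max(a, b) on (0.38, 0.85) = 0.85
(A ∧ ¬C) ∨ (A ∨ C) = max(a, b) on (0.15, 0.85) = 0.85
¬((A ∧ ¬C) ∨ (A ∨ C)) = 1 − 0.85 = 0.15
(C ∨ B) → ¬((A ∧ ¬C) ∨ (A ∨ C))  [Gödel: 1 if a≤b else b] with a=0.85, b=0.15 → 0.15

0.15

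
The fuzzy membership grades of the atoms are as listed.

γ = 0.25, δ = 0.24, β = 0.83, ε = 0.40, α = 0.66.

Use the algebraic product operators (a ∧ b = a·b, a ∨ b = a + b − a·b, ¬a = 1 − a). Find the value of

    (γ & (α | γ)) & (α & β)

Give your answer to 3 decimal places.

α | γ = a + b − a·b on (0.6600, 0.2500) = 0.7450
γ & (α | γ) = a·b on (0.2500, 0.7450) = 0.1862
α & β = a·b on (0.6600, 0.8300) = 0.5478
(γ & (α | γ)) & (α & β) = a·b on (0.1862, 0.5478) = 0.1020

0.102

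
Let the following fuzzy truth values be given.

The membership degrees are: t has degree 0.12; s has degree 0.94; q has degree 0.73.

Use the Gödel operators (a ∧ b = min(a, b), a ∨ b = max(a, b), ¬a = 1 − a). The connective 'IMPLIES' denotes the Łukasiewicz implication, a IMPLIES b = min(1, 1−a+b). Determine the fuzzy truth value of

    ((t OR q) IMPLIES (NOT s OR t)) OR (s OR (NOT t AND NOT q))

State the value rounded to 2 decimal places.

0.94

t OR q = max(a, b) on (0.12, 0.73) = 0.73
NOT s = 1 − 0.94 = 0.06
NOT s OR t = max(a, b) on (0.06, 0.12) = 0.12
(t OR q) IMPLIES (NOT s OR t)  [Łukasiewicz: min(1, 1−a+b)] with a=0.73, b=0.12 → 0.39
NOT t = 1 − 0.12 = 0.88
NOT q = 1 − 0.73 = 0.27
NOT t AND NOT q = min(a, b) on (0.88, 0.27) = 0.27
s OR (NOT t AND NOT q) = max(a, b) on (0.94, 0.27) = 0.94
((t OR q) IMPLIES (NOT s OR t)) OR (s OR (NOT t AND NOT q)) = max(a, b) on (0.39, 0.94) = 0.94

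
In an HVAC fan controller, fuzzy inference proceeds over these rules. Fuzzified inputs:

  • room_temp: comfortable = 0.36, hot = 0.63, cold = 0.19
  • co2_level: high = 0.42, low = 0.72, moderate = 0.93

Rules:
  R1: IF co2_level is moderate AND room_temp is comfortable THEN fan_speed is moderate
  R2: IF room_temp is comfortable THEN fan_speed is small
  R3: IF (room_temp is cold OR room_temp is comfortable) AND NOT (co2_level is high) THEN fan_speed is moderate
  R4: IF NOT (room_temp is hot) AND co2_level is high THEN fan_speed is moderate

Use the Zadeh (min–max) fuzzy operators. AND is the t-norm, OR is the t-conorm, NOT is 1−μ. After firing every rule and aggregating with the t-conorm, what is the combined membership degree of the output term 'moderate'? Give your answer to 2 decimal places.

0.37

R1: moderate=0.93, comfortable=0.36; AND[min(a, b)] → w = 0.36
R2: comfortable=0.36 → w = 0.36
R3: (cold=0.19 OR comfortable=0.36) = 0.36; AND[min(a, b)] with ¬high=1−0.42=0.58 → w = 0.36
R4: ¬hot=1−0.63=0.37, high=0.42; AND[min(a, b)] → w = 0.37
Rules with consequent 'moderate': {R1, R3, R4} → strengths 0.36, 0.36, 0.37
Aggregate via t-conorm [max(a, b)]: 0.37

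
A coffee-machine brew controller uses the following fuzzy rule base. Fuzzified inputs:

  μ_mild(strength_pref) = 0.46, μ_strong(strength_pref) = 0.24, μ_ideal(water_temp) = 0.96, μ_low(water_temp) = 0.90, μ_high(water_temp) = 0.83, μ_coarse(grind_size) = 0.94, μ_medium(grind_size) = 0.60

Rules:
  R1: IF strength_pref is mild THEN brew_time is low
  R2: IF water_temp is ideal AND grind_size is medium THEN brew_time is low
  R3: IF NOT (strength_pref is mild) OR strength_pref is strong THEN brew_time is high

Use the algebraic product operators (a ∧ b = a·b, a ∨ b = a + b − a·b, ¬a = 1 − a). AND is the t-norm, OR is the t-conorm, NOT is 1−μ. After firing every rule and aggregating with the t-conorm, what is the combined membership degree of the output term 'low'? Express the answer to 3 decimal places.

R1: mild=0.46 → w = 0.4600
R2: ideal=0.96, medium=0.60; AND[a·b] → w = 0.5760
R3: ¬mild=1−0.46=0.54, strong=0.24; OR[a + b − a·b] → w = 0.6504
Rules with consequent 'low': {R1, R2} → strengths 0.4600, 0.5760
Aggregate via t-conorm [a + b − a·b]: 0.7710

0.771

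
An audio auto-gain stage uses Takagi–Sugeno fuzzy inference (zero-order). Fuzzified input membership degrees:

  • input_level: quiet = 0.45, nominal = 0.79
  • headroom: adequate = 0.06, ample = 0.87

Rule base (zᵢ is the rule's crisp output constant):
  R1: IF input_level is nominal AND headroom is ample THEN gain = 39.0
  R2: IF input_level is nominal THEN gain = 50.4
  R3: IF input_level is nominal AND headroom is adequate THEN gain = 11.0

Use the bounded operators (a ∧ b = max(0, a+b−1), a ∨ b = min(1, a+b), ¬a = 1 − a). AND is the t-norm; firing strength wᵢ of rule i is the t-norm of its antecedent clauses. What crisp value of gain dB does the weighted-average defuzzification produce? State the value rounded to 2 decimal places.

R1 (z=39.0): nominal=0.79, ample=0.87; AND[max(0, a+b−1)] → w = 0.66
R2 (z=50.4): nominal=0.79 → w = 0.79
R3 (z=11.0): nominal=0.79, adequate=0.06; AND[max(0, a+b−1)] → w = 0.00
Weighted average = (0.66·39.0 + 0.79·50.4 + 0.00·11.0) / (0.66 + 0.79 + 0.00)
  = 65.5560 / 1.4500 = 45.21

45.21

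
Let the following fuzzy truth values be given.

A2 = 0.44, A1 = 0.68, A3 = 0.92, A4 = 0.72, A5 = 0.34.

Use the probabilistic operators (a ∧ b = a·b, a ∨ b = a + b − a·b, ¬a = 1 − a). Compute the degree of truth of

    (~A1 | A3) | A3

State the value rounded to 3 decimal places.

~A1 = 1 − 0.6800 = 0.3200
~A1 | A3 = a + b − a·b on (0.3200, 0.9200) = 0.9456
(~A1 | A3) | A3 = a + b − a·b on (0.9456, 0.9200) = 0.9956

0.996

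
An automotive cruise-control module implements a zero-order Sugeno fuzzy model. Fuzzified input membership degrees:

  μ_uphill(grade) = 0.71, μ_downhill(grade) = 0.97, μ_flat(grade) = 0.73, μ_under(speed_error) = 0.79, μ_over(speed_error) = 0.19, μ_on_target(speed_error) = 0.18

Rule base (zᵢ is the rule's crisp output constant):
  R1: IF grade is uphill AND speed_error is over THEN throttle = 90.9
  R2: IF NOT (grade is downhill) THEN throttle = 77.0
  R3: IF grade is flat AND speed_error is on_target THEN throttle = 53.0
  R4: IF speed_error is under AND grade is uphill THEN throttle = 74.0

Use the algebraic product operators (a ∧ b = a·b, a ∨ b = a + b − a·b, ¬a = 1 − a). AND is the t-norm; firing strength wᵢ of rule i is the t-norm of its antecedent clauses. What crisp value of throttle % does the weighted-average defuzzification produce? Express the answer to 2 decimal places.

R1 (z=90.9): uphill=0.71, over=0.19; AND[a·b] → w = 0.1349
R2 (z=77.0): ¬downhill=1−0.97=0.03 → w = 0.0300
R3 (z=53.0): flat=0.73, on_target=0.18; AND[a·b] → w = 0.1314
R4 (z=74.0): under=0.79, uphill=0.71; AND[a·b] → w = 0.5609
Weighted average = (0.1349·90.9 + 0.0300·77.0 + 0.1314·53.0 + 0.5609·74.0) / (0.1349 + 0.0300 + 0.1314 + 0.5609)
  = 63.0432 / 0.8572 = 73.55

73.55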